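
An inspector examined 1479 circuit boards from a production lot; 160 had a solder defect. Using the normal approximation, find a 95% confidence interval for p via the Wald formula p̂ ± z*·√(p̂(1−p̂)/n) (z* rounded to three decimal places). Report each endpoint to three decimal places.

(0.092, 0.124)

With x = 160 successes in n = 1479, p̂ = 0.10818.
SE(p̂) = √(0.10818·0.89182/1479) = 0.008077.
z* = 1.960 at the 95% level.
Margin of error: 1.960 × 0.008077 = 0.01583.
Interval: 0.10818 ± 0.01583 → (0.092, 0.124).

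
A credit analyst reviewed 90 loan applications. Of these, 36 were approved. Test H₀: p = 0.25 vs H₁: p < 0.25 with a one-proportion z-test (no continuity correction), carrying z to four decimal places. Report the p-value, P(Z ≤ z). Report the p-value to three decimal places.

The sample proportion is 36/90 = 0.40000.
SE₀ = √(0.25·0.75/90) = 0.045644.
z = (p̂ − p₀)/SE = (36/90 − 0.25)/0.045644 ≈ 3.2863.
p-value = P(Z ≤ z) with z = 3.2863 → 0.999.

p-value = 0.999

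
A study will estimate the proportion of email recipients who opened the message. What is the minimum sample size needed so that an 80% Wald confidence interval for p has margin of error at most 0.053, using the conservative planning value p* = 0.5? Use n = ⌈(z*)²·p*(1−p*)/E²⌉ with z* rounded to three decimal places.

The 80% critical value is z* = 1.282.
p*(1−p*) = 0.50·0.50 = 0.2500.
Required n before rounding: 1.643524 × 0.2500 / 0.053² = 146.273.
Rounding up, n = 147.

n = 147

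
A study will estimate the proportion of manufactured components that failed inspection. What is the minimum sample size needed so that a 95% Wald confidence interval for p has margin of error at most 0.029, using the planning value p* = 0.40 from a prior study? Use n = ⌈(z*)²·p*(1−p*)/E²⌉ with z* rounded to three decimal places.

n = 1097

z* = 1.960 at the 95% level.
p*(1−p*) = 0.2400.
(z*)²·p*(1−p*)/E² = 3.841600·0.2400/0.000841 = 1096.295.
⌈1096.295⌉ = 1097.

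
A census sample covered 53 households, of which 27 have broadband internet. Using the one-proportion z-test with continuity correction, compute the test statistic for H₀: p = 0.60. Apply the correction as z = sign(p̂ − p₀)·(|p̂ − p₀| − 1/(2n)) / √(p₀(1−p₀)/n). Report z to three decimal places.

Sample proportion p̂ = 27/53 = 0.50943. p̂ − p₀ = -0.090566.
1/(2n) = 0.009434.
Corrected numerator: |-0.090566| − 0.009434 = 0.081132.
Null standard error: √(0.60·0.40/53) = √0.004528302 = 0.067293.
z = −0.081132/0.067293 = -1.206.

z = -1.206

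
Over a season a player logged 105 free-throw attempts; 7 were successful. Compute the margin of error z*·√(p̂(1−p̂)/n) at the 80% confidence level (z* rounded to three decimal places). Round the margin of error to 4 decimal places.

Sample proportion p̂ = 7/105 = 0.06667.
SE(p̂) = √(0.06667·0.93333/105) = 0.024343.
z* = 1.282 at the 80% level.
So ME = 0.0312.

ME = 0.0312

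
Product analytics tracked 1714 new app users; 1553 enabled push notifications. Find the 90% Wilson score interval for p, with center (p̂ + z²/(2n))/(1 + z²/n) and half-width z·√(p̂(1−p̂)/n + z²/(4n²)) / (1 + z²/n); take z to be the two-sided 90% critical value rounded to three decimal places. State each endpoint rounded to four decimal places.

p̂ = 1553/1714 = 0.90607; z = 1.645, so z² = 2.706025.
Denominator 1 + z²/n = 1 + 2.706025/1714 = 1.001579.
Adjusted center: (0.90607 + z²/(2n))/1.001579 = 0.90543.
Radicand: p̂(1−p̂)/n + z²/(4n²) = 0.000049655 + 0.000000230 = 0.000049885.
Half-width = 1.645·√0.000049885/1.001579 = 0.01160.
Interval: 0.90543 ± 0.01160 → (0.8938, 0.9170).

(0.8938, 0.9170)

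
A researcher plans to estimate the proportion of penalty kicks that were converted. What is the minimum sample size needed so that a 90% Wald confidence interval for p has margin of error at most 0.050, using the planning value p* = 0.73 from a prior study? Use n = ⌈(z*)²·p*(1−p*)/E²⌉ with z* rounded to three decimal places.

The 90% critical value is z* = 1.645.
p*(1−p*) = 0.73·0.27 = 0.1971.
Required n before rounding: 2.706025 × 0.1971 / 0.050² = 213.343.
Rounding up, n = 214.

n = 214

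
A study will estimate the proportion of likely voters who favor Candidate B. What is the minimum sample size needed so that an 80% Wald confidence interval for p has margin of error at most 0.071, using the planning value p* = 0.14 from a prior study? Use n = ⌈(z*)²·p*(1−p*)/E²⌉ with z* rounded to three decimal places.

n = 40

z* = 1.282 at the 80% level.
p*(1−p*) = 0.14·0.86 = 0.1204.
Required n before rounding: 1.643524 × 0.1204 / 0.071² = 39.254.
Rounding up, n = 40.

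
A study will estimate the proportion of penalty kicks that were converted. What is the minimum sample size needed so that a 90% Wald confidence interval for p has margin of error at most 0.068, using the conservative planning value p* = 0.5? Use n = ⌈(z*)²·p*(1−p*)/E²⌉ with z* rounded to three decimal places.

For 90% confidence, z* = 1.645.
p*(1−p*) = 0.50·0.50 = 0.2500.
Required n before rounding: 2.706025 × 0.2500 / 0.068² = 146.303.
Rounding up, n = 147.

n = 147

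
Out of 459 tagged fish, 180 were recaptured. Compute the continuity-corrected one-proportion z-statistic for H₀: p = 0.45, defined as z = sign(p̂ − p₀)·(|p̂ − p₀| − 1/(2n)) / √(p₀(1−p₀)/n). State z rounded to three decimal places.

With x = 180 successes in n = 459, p̂ = 0.39216. p̂ − p₀ = -0.057843.
1/(2n) = 0.001089.
Corrected numerator: |-0.057843| − 0.001089 = 0.056754.
SE₀ = √(0.45·0.55/459) = 0.023221.
z = (−)0.056754/0.023221 = -2.444.

z = -2.444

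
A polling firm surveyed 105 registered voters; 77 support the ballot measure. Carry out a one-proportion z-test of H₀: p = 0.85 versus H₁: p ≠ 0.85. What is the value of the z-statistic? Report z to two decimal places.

p̂ = 77/105 = 0.73333.
Under H₀, SE = √(p₀(1−p₀)/n) = √(0.85·0.15/105) = √0.001214286 = 0.034847.
z = (p̂ − p₀)/SE = (0.73333 − 0.85)/0.034847 = -3.35.

z = -3.35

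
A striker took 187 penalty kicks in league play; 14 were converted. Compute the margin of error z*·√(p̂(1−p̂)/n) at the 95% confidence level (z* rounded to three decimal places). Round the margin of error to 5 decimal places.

With x = 14 successes in n = 187, p̂ = 0.07487.
SE(p̂) = √(0.07487·0.92513/187) = 0.019245.
The 95% critical value is z* = 1.960.
Margin of error = z*·SE = 1.960 × 0.019245 = 0.03772.

ME = 0.03772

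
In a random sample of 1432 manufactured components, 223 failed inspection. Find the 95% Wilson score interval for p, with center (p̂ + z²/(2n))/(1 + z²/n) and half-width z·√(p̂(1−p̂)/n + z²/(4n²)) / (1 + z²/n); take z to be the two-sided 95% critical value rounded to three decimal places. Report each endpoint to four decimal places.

(0.1379, 0.1754)

p̂ = 223/1432 = 0.15573; z = 1.960, so z² = 3.841600.
1 + z²/n = 1.002683.
Adjusted center: (0.15573 + z²/(2n))/1.002683 = 0.15665.
Radicand: p̂(1−p̂)/n + z²/(4n²) = 0.000091813 + 0.000000468 = 0.000092281.
Half-width = z·√(radicand)/denom = 1.960·0.009606/1.002683 = 0.01878.
Interval: 0.15665 ± 0.01878 → (0.1379, 0.1754).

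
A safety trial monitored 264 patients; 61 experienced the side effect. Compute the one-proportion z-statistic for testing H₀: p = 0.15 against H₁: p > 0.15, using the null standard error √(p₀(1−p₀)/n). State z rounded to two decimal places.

z = 3.69

The sample proportion is 61/264 = 0.23106.
Null standard error: √(0.15·0.85/264) = √0.000482955 = 0.021976.
z = (p̂ − p₀)/SE = (0.23106 − 0.15)/0.021976 = 3.69.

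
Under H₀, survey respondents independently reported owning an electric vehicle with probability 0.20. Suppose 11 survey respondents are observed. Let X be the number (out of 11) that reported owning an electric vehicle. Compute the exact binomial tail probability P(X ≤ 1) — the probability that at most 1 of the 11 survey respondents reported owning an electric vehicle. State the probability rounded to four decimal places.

X ~ Binomial(n=11, p=0.20).
P(X ≤ 1) = C(11,0)·0.20^0·0.80^11 + C(11,1)·0.20^1·0.80^10.
= 0.085899 + 0.236223 = 0.3221.

P = 0.3221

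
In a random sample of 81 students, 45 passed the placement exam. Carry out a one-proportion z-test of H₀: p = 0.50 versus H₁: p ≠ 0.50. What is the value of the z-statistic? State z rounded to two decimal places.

z = 1.00

The sample proportion is 45/81 = 0.55556.
SE₀ = √(0.50·0.50/81) = 0.055556.
z = (p̂ − p₀)/SE = (0.55556 − 0.50)/0.055556 = 1.00.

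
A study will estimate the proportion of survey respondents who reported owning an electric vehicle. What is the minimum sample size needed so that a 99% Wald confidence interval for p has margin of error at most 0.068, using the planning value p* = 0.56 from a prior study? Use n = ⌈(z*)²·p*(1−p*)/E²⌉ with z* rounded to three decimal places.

n = 354

The 99% critical value is z* = 2.576.
p*(1−p*) = 0.2464.
Required n before rounding: 6.635776 × 0.2464 / 0.068² = 353.602.
Rounding up, n = 354.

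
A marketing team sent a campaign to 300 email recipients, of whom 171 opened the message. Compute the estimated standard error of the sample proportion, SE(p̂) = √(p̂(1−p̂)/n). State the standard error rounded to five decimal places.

Sample proportion p̂ = 171/300 = 0.57000.
p̂(1−p̂) = 0.57000·0.43000 = 0.245100.
SE = √(0.245100/300) = 0.02858.

SE = 0.02858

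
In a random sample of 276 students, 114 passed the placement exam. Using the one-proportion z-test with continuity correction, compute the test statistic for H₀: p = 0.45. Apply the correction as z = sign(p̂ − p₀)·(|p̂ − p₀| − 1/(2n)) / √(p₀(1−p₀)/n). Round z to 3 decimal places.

z = -1.174

The sample proportion is 114/276 = 0.41304. p̂ − p₀ = -0.036957.
1/(2n) = 0.001812.
Corrected numerator: |-0.036957| − 0.001812 = 0.035145.
Null standard error: √(0.45·0.55/276) = √0.000896739 = 0.029946.
z = −0.035145/0.029946 = -1.174.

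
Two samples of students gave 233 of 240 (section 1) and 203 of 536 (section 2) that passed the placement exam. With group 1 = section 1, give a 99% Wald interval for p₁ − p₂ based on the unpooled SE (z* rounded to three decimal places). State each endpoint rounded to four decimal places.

(0.5313, 0.6529)

p̂₁ = 233/240 = 0.97083, p̂₂ = 203/536 = 0.37873; p̂₁ − p̂₂ = 0.59210.
Unpooled SE = √(p̂₁(1−p̂₁)/n₁ + p̂₂(1−p̂₂)/n₂) = √(0.000117983 + 0.000438981) = 0.023600.
The 99% critical value is z* = 2.576. Margin of error = 0.06079.
Interval: 0.59210 ± 0.06079 → (0.5313, 0.6529).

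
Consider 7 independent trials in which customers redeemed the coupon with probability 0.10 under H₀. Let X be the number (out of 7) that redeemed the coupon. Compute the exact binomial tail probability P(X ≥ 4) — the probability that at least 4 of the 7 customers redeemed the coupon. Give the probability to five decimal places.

P = 0.00273

X is binomial with n = 7 and p = 0.10.
P(X ≥ 4) = C(7,4)·0.10^4·0.90^3 + C(7,5)·0.10^5·0.90^2 + C(7,6)·0.10^6·0.90^1 + C(7,7)·0.10^7·0.90^0.
= 0.002552 + 0.000170 + 0.000006 + 0.000000 = 0.00273.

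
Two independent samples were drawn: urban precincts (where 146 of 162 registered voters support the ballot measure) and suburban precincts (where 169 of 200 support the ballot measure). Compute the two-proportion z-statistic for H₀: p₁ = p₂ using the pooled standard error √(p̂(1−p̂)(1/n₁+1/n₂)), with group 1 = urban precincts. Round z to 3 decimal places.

z = 1.583

p̂₁ = 146/162 = 0.90123, p̂₂ = 169/200 = 0.84500.
Pooled p̂ = (146+169)/(162+200) = 315/362 = 0.87017.
Pooled SE = √[0.1129773·0.01117284] ≈ 0.035529.
z = 0.05623/0.035529 = 1.583.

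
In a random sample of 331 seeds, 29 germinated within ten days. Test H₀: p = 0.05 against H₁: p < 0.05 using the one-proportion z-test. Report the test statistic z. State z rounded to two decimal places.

z = 3.14

p̂ = 29/331 = 0.08761.
SE₀ = √(0.05·0.95/331) = 0.011979.
z = (p̂ − p₀)/SE = (0.08761 − 0.05)/0.011979 = 3.14.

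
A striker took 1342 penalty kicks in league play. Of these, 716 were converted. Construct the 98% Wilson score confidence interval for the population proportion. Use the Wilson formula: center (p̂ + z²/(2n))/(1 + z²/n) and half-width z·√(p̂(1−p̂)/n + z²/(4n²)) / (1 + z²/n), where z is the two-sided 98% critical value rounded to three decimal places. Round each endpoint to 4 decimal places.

(0.5018, 0.5650)

p̂ = 716/1342 = 0.53353; z = 2.326, so z² = 5.410276.
1 + z²/n = 1.004032.
Center = (0.53353 + 0.002016)/1.004032 = 0.53340.
Radicand: p̂(1−p̂)/n + z²/(4n²) = 0.000185451 + 0.000000751 = 0.000186202.
Half-width = z·√(radicand)/denom = 2.326·0.013646/1.004032 = 0.03161.
So the interval runs from 0.5018 to 0.5650.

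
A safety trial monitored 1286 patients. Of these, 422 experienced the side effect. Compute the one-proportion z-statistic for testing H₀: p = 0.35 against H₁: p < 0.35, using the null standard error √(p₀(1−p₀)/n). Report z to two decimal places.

z = -1.64

The sample proportion is 422/1286 = 0.32815.
Null standard error: √(0.35·0.65/1286) = √0.000176905 = 0.013301.
z = (p̂ − p₀)/SE = (0.32815 − 0.35)/0.013301 = -1.64.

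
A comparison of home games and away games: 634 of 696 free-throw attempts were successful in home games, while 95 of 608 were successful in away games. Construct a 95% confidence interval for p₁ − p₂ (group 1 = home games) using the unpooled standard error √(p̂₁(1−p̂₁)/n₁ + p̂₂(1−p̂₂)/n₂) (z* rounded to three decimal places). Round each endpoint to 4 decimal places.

p̂₁ = 0.91092, p̂₂ = 0.15625, so the observed difference is 0.75467.
SE = √(0.000116588 + 0.000216835) = √0.000333423 = 0.018260.
z* = 1.960 at the 95% level. Margin of error = 0.03579.
So the interval runs from 0.7189 to 0.7905.

(0.7189, 0.7905)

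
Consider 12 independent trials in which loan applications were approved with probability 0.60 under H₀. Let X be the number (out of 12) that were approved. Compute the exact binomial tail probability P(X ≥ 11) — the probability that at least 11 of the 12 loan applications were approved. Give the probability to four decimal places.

P = 0.0196

X ~ Binomial(n=12, p=0.60).
P(X ≥ 11) = C(12,11)·0.60^11·0.40^1 + C(12,12)·0.60^12·0.40^0.
= 0.017414 + 0.002177 = 0.0196.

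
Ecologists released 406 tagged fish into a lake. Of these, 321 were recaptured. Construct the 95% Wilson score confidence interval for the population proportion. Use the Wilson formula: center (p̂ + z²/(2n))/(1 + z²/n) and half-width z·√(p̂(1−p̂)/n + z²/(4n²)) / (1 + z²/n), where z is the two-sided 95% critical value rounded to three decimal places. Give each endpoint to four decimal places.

Here p̂ = 321/406 = 0.79064 and z = 1.960 (z² = 3.841600).
Denominator 1 + z²/n = 1 + 3.841600/406 = 1.009462.
Adjusted center: (0.79064 + z²/(2n))/1.009462 = 0.78792.
Radicand: p̂(1−p̂)/n + z²/(4n²) = 0.000407705 + 0.000005826 = 0.000413531.
Half-width = z·√(radicand)/denom = 1.960·0.020335/1.009462 = 0.03948.
Interval: 0.78792 ± 0.03948 → (0.7484, 0.8274).

(0.7484, 0.8274)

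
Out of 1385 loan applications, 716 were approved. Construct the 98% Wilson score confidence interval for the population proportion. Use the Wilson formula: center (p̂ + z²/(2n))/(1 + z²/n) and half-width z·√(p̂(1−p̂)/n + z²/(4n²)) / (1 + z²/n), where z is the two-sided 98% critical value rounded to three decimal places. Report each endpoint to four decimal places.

(0.4857, 0.5481)

Here p̂ = 716/1385 = 0.51697 and z = 2.326 (z² = 5.410276).
1 + z²/n = 1.003906.
Adjusted center: (0.51697 + z²/(2n))/1.003906 = 0.51690.
Radicand: p̂(1−p̂)/n + z²/(4n²) = 0.000180298 + 0.000000705 = 0.000181003.
Half-width = 2.326·√0.000181003/1.003906 = 0.03117.
CI: 0.51690 ± 0.03117 = (0.4857, 0.5481).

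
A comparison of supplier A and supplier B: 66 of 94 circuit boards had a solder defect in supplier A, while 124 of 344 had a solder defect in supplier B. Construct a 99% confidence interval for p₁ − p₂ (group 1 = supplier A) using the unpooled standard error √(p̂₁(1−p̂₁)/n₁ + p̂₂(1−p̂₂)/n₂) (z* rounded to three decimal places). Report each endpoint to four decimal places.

p̂₁ = 66/94 = 0.70213, p̂₂ = 124/344 = 0.36047; p̂₁ − p̂₂ = 0.34166.
Unpooled SE = √(p̂₁(1−p̂₁)/n₁ + p̂₂(1−p̂₂)/n₂) = √(0.002224941 + 0.000670145) = 0.053806.
The 99% critical value is z* = 2.576. Margin of error = 0.13860.
CI: 0.34166 ± 0.13860 = (0.2031, 0.4803).

(0.2031, 0.4803)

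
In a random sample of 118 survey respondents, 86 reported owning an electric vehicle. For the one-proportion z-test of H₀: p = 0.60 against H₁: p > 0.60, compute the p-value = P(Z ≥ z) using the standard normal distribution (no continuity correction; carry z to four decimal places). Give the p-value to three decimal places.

Sample proportion p̂ = 86/118 = 0.72881.
Under H₀, SE = √(p₀(1−p₀)/n) = √(0.60·0.40/118) = √0.002033898 = 0.045099.
Test statistic (full precision, shown to 4 dp): z = (86/118 − 0.60)/SE₀ ≈ 2.8563.
p-value = P(Z ≥ z) with z = 2.8563 → 0.002.

p-value = 0.002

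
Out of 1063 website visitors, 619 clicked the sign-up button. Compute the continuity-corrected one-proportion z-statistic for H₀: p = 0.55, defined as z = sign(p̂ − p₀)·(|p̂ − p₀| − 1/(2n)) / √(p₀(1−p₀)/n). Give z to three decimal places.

z = 2.087

p̂ = 619/1063 = 0.58231. p̂ − p₀ = 0.032314.
1/(2n) = 0.000470.
Corrected numerator: |0.032314| − 0.000470 = 0.031844.
Null standard error: √(0.55·0.45/1063) = √0.000232832 = 0.015259.
z = (+)0.031844/0.015259 = 2.087.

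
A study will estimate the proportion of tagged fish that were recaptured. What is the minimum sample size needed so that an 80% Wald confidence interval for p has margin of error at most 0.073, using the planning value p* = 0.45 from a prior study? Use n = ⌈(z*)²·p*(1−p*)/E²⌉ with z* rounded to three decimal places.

z* = 1.282 at the 80% level.
p*(1−p*) = 0.2475.
Required n before rounding: 1.643524 × 0.2475 / 0.073² = 76.332.
⌈76.332⌉ = 77.

n = 77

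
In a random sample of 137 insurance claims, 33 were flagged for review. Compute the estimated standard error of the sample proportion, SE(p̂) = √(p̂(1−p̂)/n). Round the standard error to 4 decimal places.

SE = 0.0365

p̂ = 33/137 = 0.24088.
p̂(1−p̂) = 0.24088·0.75912 = 0.182857.
SE = √(0.182857/137) = 0.0365.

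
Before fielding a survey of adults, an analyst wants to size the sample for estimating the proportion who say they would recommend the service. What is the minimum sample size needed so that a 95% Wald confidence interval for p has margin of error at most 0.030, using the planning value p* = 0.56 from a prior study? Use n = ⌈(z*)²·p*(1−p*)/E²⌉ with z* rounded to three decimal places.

n = 1052

For 95% confidence, z* = 1.960.
p*(1−p*) = 0.2464.
Required n before rounding: 3.841600 × 0.2464 / 0.030² = 1051.745.
Rounding up, n = 1052.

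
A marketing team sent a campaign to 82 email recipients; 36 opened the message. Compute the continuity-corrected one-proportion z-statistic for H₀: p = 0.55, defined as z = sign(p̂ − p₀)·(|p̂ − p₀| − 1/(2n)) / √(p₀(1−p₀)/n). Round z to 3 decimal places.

z = -1.909

p̂ = 36/82 = 0.43902. p̂ − p₀ = -0.110976.
Continuity correction 1/(2n) = 1/164 = 0.006098.
Corrected numerator: |-0.110976| − 0.006098 = 0.104878.
Under H₀, SE = √(p₀(1−p₀)/n) = √(0.55·0.45/82) = √0.003018293 = 0.054939.
z = (−)0.104878/0.054939 = -1.909.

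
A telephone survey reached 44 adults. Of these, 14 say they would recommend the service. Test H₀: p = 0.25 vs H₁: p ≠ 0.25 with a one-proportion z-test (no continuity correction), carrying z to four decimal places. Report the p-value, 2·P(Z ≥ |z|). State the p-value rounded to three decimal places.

p-value = 0.296

The sample proportion is 14/44 = 0.31818.
SE₀ = √(0.25·0.75/44) = 0.065279.
Test statistic (full precision, shown to 4 dp): z = (14/44 − 0.25)/SE₀ ≈ 1.0445.
From the standard normal, 2·P(Z ≥ |z|) = 0.296.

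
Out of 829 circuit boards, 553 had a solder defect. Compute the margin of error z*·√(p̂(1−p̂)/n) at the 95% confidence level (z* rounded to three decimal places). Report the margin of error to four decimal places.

The sample proportion is 553/829 = 0.66707.
SE(p̂) = √(0.66707·0.33293/829) = 0.016368.
z* = 1.960 at the 95% level.
Margin of error = z*·SE = 1.960 × 0.016368 = 0.0321.

ME = 0.0321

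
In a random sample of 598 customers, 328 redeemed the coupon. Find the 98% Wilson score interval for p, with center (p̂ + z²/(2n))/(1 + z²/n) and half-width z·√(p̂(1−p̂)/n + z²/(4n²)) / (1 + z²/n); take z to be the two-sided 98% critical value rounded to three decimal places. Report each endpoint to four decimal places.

p̂ = 328/598 = 0.54849; z = 2.326, so z² = 5.410276.
1 + z²/n = 1.009047.
Adjusted center: (0.54849 + z²/(2n))/1.009047 = 0.54806.
Radicand: p̂(1−p̂)/n + z²/(4n²) = 0.000414127 + 0.000003782 = 0.000417909.
Half-width = 2.326·√0.000417909/1.009047 = 0.04712.
So the interval runs from 0.5009 to 0.5952.

(0.5009, 0.5952)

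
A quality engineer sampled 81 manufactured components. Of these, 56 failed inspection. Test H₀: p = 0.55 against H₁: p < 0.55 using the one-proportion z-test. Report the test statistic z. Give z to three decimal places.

z = 2.557

Sample proportion p̂ = 56/81 = 0.69136.
SE₀ = √(0.55·0.45/81) = 0.055277.
z = (0.69136 − 0.55)/0.055277 = 0.14136/0.055277 = 2.557.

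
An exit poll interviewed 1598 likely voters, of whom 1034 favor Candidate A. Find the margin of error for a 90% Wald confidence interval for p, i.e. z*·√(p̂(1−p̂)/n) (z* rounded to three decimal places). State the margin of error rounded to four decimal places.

ME = 0.0197

Sample proportion p̂ = 1034/1598 = 0.64706.
SE(p̂) = √(0.64706·0.35294/1598) = 0.011955.
z* = 1.645 at the 90% level.
ME = 1.645·0.011955 = 0.0197.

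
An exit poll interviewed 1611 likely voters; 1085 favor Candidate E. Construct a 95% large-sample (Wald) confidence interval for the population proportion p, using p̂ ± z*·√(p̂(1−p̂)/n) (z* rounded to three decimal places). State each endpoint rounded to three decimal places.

(0.651, 0.696)

With x = 1085 successes in n = 1611, p̂ = 0.67349.
Standard error of p̂: √(0.219900/1611) = √0.000136499 = 0.011683.
z* = 1.960 at the 95% level.
Margin = 1.960·0.011683 = 0.02290.
CI: 0.67349 ± 0.02290 = (0.651, 0.696).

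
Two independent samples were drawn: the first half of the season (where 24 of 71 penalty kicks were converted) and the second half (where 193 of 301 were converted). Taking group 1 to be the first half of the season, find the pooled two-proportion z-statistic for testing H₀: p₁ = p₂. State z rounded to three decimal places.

Sample proportions: p̂₁ = 24/71 = 0.33803 and p̂₂ = 193/301 = 0.64120.
Pooled p̂ = (24+193)/(71+301) = 217/372 = 0.58333.
Pooled SE = √[0.2430556·0.01740677] ≈ 0.065045.
z = (p̂₁ − p̂₂)/SE = (0.33803 − 0.64120)/0.065045 = -0.30317/0.065045 = -4.661.

z = -4.661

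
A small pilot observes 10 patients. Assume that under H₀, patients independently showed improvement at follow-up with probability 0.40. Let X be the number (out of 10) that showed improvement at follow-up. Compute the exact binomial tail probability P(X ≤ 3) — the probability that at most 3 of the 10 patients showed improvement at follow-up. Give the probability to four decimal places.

P = 0.3823

X ~ Binomial(n=10, p=0.40).
P(X ≤ 3) = C(10,0)·0.40^0·0.60^10 + C(10,1)·0.40^1·0.60^9 + C(10,2)·0.40^2·0.60^8 + C(10,3)·0.40^3·0.60^7.
= 0.006047 + 0.040311 + 0.120932 + 0.214991 = 0.3823.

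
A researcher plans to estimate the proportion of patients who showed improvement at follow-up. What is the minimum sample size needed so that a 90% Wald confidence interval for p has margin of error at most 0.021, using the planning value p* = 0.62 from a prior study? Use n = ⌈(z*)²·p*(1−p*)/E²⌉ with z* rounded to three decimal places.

n = 1446

For 90% confidence, z* = 1.645.
p*(1−p*) = 0.62·0.38 = 0.2356.
Required n before rounding: 2.706025 × 0.2356 / 0.021² = 1445.668.
Rounding up, n = 1446.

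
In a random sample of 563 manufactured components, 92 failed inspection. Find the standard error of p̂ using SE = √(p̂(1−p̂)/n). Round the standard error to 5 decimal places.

SE = 0.01558

The sample proportion is 92/563 = 0.16341.
p̂(1−p̂) = 0.136707.
SE = √(0.136707/563) = 0.01558.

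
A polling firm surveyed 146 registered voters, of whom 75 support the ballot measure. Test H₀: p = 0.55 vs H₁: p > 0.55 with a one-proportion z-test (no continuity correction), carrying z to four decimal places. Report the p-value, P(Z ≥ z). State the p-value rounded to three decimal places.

p-value = 0.811

p̂ = 75/146 = 0.51370.
Null standard error: √(0.55·0.45/146) = √0.001695205 = 0.041173.
z = (p̂ − p₀)/SE = (75/146 − 0.55)/0.041173 ≈ -0.8817.
From the standard normal, P(Z ≥ z) = 0.811.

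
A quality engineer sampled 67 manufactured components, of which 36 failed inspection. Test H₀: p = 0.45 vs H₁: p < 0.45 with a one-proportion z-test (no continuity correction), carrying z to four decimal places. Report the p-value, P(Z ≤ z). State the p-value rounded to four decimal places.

With x = 36 successes in n = 67, p̂ = 0.53731.
Null standard error: √(0.45·0.55/67) = √0.003694030 = 0.060779.
Test statistic (full precision, shown to 4 dp): z = (36/67 − 0.45)/SE₀ ≈ 1.4366.
p-value = P(Z ≤ z) with z = 1.4366 → 0.9246.

p-value = 0.9246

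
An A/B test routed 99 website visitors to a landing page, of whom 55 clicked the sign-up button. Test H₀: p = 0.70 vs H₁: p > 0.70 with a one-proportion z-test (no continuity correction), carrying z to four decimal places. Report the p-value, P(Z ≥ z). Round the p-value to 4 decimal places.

With x = 55 successes in n = 99, p̂ = 0.55556.
SE₀ = √(0.70·0.30/99) = 0.046057.
Test statistic (full precision, shown to 4 dp): z = (55/99 − 0.70)/SE₀ ≈ -3.1362.
From the standard normal, P(Z ≥ z) = 0.9991.

p-value = 0.9991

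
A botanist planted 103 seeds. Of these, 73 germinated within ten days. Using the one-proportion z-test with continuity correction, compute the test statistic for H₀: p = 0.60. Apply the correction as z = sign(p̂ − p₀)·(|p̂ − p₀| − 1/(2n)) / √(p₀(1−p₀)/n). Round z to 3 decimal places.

z = 2.152

p̂ = 73/103 = 0.70874. p̂ − p₀ = 0.108738.
Continuity correction 1/(2n) = 1/206 = 0.004854.
Corrected numerator: |0.108738| − 0.004854 = 0.103884.
SE₀ = √(0.60·0.40/103) = 0.048271.
z = +0.103884/0.048271 = 2.152.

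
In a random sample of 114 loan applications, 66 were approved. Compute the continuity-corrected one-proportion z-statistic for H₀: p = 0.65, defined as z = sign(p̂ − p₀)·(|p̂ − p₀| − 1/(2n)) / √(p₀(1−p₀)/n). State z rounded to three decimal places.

z = -1.492

With x = 66 successes in n = 114, p̂ = 0.57895. p̂ − p₀ = -0.071053.
Continuity correction 1/(2n) = 1/228 = 0.004386.
Corrected numerator: |-0.071053| − 0.004386 = 0.066667.
Null standard error: √(0.65·0.35/114) = √0.001995614 = 0.044672.
z = (−)0.066667/0.044672 = -1.492.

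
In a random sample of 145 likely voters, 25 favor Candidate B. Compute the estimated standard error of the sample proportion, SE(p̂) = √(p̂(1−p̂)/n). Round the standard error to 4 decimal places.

With x = 25 successes in n = 145, p̂ = 0.17241.
p̂(1−p̂) = 0.17241·0.82759 = 0.142685.
Dividing by n and taking the root: √0.000984034 = 0.0314.

SE = 0.0314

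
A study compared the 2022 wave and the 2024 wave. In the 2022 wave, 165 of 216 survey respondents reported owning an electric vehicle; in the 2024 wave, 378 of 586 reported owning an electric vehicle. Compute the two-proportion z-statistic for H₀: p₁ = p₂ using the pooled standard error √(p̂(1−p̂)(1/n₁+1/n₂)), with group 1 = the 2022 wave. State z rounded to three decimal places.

p̂₁ = 165/216 = 0.76389, p̂₂ = 378/586 = 0.64505.
Pooling: p̂ = 543/802 = 0.67706.
Pooled SE = √[0.2186507·0.00633611] ≈ 0.037221.
z = (p̂₁ − p̂₂)/SE = (0.76389 − 0.64505)/0.037221 = 0.11884/0.037221 = 3.193.

z = 3.193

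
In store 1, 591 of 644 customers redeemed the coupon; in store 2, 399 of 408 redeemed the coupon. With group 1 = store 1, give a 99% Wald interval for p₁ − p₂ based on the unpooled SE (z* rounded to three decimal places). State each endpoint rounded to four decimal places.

p̂₁ = 591/644 = 0.91770, p̂₂ = 399/408 = 0.97794; p̂₁ − p̂₂ = -0.06024.
SE = √(0.000117275 + 0.000052873) = √0.000170148 = 0.013044.
z* = 2.576 at the 99% level. Margin = 2.576·0.013044 = 0.03360.
Interval: -0.06024 ± 0.03360 → (-0.0938, -0.0266).

(-0.0938, -0.0266)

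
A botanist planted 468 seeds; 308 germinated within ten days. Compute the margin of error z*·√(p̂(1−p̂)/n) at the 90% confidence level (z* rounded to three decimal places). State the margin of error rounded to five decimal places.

ME = 0.03607

p̂ = 308/468 = 0.65812.
SE(p̂) = √(0.65812·0.34188/468) = 0.021926.
For 90% confidence, z* = 1.645.
ME = 1.645·0.021926 = 0.03607.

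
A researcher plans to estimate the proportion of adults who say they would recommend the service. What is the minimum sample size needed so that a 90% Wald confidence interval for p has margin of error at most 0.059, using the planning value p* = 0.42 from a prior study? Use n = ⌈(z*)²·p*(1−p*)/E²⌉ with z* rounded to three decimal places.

The 90% critical value is z* = 1.645.
p*(1−p*) = 0.2436.
(z*)²·p*(1−p*)/E² = 2.706025·0.2436/0.003481 = 189.367.
Rounding up, n = 190.

n = 190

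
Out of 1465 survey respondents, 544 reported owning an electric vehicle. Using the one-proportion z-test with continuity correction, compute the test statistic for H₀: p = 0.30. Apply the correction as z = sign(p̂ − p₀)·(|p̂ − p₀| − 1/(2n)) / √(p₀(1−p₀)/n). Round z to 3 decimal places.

Sample proportion p̂ = 544/1465 = 0.37133. p̂ − p₀ = 0.071331.
Continuity correction 1/(2n) = 1/2930 = 0.000341.
Corrected numerator: |0.071331| − 0.000341 = 0.070990.
SE₀ = √(0.30·0.70/1465) = 0.011973.
z = (+)0.070990/0.011973 = 5.929.

z = 5.929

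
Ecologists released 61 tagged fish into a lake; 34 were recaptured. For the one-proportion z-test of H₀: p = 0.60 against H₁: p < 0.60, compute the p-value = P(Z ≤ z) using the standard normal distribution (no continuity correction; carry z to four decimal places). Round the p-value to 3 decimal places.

p-value = 0.248

Sample proportion p̂ = 34/61 = 0.55738.
SE₀ = √(0.60·0.40/61) = 0.062725.
Test statistic (full precision, shown to 4 dp): z = (34/61 − 0.60)/SE₀ ≈ -0.6795.
p-value = P(Z ≤ z) with z = -0.6795 → 0.248.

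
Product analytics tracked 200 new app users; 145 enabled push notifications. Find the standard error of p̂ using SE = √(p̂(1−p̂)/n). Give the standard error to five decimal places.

p̂ = 145/200 = 0.72500.
p̂(1−p̂) = 0.72500·0.27500 = 0.199375.
Dividing by n and taking the root: √0.000996875 = 0.03157.

SE = 0.03157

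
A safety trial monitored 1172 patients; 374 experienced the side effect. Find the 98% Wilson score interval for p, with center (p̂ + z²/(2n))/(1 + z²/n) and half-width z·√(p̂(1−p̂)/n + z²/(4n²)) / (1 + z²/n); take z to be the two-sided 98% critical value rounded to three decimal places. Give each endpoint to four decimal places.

p̂ = 374/1172 = 0.31911; z = 2.326, so z² = 5.410276.
1 + z²/n = 1.004616.
Center = (0.31911 + 0.002308)/1.004616 = 0.31994.
Radicand: p̂(1−p̂)/n + z²/(4n²) = 0.000185392 + 0.000000985 = 0.000186377.
Half-width = 2.326·√0.000186377/1.004616 = 0.03161.
CI: 0.31994 ± 0.03161 = (0.2883, 0.3516).

(0.2883, 0.3516)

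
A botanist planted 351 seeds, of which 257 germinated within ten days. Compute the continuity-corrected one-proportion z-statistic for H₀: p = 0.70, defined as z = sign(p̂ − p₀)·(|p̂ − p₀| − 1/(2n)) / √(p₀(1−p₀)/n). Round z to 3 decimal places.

Sample proportion p̂ = 257/351 = 0.73219. p̂ − p₀ = 0.032194.
Continuity correction 1/(2n) = 1/702 = 0.001425.
Corrected numerator: |0.032194| − 0.001425 = 0.030769.
Under H₀, SE = √(p₀(1−p₀)/n) = √(0.70·0.30/351) = √0.000598291 = 0.024460.
z = (+)0.030769/0.024460 = 1.258.

z = 1.258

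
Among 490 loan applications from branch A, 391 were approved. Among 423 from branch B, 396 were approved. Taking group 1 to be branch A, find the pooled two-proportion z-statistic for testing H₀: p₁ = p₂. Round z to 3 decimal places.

z = -6.038

Sample proportions: p̂₁ = 391/490 = 0.79796 and p̂₂ = 396/423 = 0.93617.
Pooling: p̂ = 787/913 = 0.86199.
Pooled SE = √[0.1189608·0.00440488] ≈ 0.022891.
z = -0.13821/0.022891 = -6.038.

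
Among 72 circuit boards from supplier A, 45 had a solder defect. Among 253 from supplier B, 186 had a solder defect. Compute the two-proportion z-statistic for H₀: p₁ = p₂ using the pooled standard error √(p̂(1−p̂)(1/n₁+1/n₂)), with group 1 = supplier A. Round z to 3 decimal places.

p̂₁ = 45/72 = 0.62500, p̂₂ = 186/253 = 0.73518.
Pooling: p̂ = 231/325 = 0.71077.
SE = √[p̂(1−p̂)(1/n₁+1/n₂)] = √[0.71077·0.28923·(1/72+1/253)] ≈ 0.060562.
z = (p̂₁ − p̂₂)/SE = (0.62500 − 0.73518)/0.060562 = -0.11018/0.060562 = -1.819.

z = -1.819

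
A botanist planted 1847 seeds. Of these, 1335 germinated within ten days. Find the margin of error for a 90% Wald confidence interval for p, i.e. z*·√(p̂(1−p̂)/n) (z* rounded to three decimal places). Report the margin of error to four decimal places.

ME = 0.0171

With x = 1335 successes in n = 1847, p̂ = 0.72279.
Standard error of p̂: √(0.200363/1847) = √0.000108480 = 0.010415.
z* = 1.645 at the 90% level.
ME = 1.645·0.010415 = 0.0171.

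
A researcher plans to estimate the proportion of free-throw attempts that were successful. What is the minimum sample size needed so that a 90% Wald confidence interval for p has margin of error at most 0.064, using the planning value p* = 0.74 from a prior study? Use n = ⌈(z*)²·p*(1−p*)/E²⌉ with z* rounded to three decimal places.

n = 128

The 90% critical value is z* = 1.645.
p*(1−p*) = 0.1924.
Required n before rounding: 2.706025 × 0.1924 / 0.064² = 127.109.
⌈127.109⌉ = 128.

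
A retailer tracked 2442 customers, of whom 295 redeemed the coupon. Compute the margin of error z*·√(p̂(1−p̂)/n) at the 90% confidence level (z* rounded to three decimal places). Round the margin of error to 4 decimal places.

The sample proportion is 295/2442 = 0.12080.
SE = √(p̂(1−p̂)/n) = √(0.106209/2442) = 0.006595.
For 90% confidence, z* = 1.645.
Margin of error = z*·SE = 1.645 × 0.006595 = 0.0108.

ME = 0.0108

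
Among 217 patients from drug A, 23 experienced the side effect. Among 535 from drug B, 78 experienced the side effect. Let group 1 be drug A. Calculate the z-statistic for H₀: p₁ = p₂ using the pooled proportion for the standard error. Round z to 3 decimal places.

Sample proportions: p̂₁ = 23/217 = 0.10599 and p̂₂ = 78/535 = 0.14579.
Pooling: p̂ = 101/752 = 0.13431.
SE = √[p̂(1−p̂)(1/n₁+1/n₂)] = √[0.13431·0.86569·(1/217+1/535)] ≈ 0.027443.
z = -0.03980/0.027443 = -1.450.

z = -1.450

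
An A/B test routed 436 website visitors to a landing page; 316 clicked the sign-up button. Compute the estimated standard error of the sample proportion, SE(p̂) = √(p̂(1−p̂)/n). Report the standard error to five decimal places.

SE = 0.02139

p̂ = 316/436 = 0.72477.
p̂(1−p̂) = 0.199478.
SE = √(0.199478/436) = 0.02139.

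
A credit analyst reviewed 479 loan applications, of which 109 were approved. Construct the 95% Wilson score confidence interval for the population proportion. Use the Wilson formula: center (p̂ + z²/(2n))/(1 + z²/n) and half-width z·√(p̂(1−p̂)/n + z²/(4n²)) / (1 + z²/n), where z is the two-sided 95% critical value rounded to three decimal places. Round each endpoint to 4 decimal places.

(0.1923, 0.2672)

Here p̂ = 109/479 = 0.22756 and z = 1.960 (z² = 3.841600).
1 + z²/n = 1.008020.
Center = (0.22756 + 0.004010)/1.008020 = 0.22973.
Radicand: p̂(1−p̂)/n + z²/(4n²) = 0.000366962 + 0.000004186 = 0.000371148.
Half-width = 1.960·√0.000371148/1.008020 = 0.03746.
CI: 0.22973 ± 0.03746 = (0.1923, 0.2672).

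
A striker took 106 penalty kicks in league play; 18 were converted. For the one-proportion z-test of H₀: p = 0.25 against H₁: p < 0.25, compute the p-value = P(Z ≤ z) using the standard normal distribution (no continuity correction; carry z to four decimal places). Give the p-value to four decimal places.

Sample proportion p̂ = 18/106 = 0.16981.
Null standard error: √(0.25·0.75/106) = √0.001768868 = 0.042058.
Test statistic (full precision, shown to 4 dp): z = (18/106 − 0.25)/SE₀ ≈ -1.9066.
p-value = P(Z ≤ z) with z = -1.9066 → 0.0283.

p-value = 0.0283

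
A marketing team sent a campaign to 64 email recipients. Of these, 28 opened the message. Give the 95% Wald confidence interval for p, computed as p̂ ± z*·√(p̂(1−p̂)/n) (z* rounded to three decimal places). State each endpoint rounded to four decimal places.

(0.3160, 0.5590)

The sample proportion is 28/64 = 0.43750.
SE = √(p̂(1−p̂)/n) = √(0.246094/64) = 0.062010.
z* = 1.960 at the 95% level.
Margin = 1.960·0.062010 = 0.12154.
CI: 0.43750 ± 0.12154 = (0.3160, 0.5590).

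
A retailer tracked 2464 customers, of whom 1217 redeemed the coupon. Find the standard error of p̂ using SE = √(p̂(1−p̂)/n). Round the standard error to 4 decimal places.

SE = 0.0101

The sample proportion is 1217/2464 = 0.49391.
p̂(1−p̂) = 0.249963.
SE = √(0.249963/2464) = √0.000101446 = 0.0101.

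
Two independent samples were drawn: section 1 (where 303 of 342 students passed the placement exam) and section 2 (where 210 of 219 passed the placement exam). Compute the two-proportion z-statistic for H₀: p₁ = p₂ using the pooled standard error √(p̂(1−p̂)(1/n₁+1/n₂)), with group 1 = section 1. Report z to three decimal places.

z = -3.013

p̂₁ = 303/342 = 0.88596, p̂₂ = 210/219 = 0.95890.
Pooled p̂ = (303+210)/(342+219) = 513/561 = 0.91444.
SE = √[p̂(1−p̂)(1/n₁+1/n₂)] = √[0.91444·0.08556·(1/342+1/219)] ≈ 0.024208.
z = -0.07294/0.024208 = -3.013.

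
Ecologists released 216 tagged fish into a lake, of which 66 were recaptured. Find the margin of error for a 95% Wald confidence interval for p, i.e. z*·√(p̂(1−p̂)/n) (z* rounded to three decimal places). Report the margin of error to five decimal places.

ME = 0.06143

p̂ = 66/216 = 0.30556.
Standard error of p̂: √(0.212191/216) = √0.000982367 = 0.031343.
z* = 1.960 at the 95% level.
ME = 1.960·0.031343 = 0.06143.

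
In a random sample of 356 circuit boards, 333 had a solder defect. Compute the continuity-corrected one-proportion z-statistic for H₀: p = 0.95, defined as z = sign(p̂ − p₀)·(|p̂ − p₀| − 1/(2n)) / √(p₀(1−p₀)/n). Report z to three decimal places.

z = -1.143

Sample proportion p̂ = 333/356 = 0.93539. p̂ − p₀ = -0.014607.
Continuity correction 1/(2n) = 1/712 = 0.001404.
Corrected numerator: |-0.014607| − 0.001404 = 0.013203.
Under H₀, SE = √(p₀(1−p₀)/n) = √(0.95·0.05/356) = √0.000133427 = 0.011551.
z = (−)0.013203/0.011551 = -1.143.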